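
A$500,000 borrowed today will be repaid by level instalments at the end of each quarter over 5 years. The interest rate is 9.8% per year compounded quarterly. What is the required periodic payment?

Level ordinary annuity; solve PV = PMT × [(1 − (1+r)^−n)/r] for PMT.
Periodic rate r = 0.098/4 per quarter; n is counted in quarters.
With n = 20: PMT = 500,000 / ([(1 − (1+r)^−n)/r]) = A$31,922.27

A$31,922.27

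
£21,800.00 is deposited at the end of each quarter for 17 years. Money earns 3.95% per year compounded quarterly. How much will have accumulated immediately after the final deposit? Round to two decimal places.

£2,098,837.39

This is an ordinary annuity: 68 deposits of £21,800.00 at the end of each quarter.
Periodic rate r = 0.0395/4 per quarter; n is counted in quarters.
FV = PMT × [((1+r)^n − 1)/r] = 21,800 × [(1+r)^68 − 1] / r = £2,098,837.39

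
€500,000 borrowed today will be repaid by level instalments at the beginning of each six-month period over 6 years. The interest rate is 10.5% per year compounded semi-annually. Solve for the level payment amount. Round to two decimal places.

Level annuity due; solve PV = PMT × [(1 − (1+r)^−n)/r] × (1+r) for PMT.
Periodic rate r = 0.105/2 per half-year; n is counted in half-years.
With n = 12: PMT = 500,000 / ([(1 − (1+r)^−n)/r] × (1+r)) = €54,357.14

€54,357.14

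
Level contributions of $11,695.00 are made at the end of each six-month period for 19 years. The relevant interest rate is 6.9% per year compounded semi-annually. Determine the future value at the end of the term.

This is an ordinary annuity: 38 deposits of $11,695.00 at the end of each six-month period.
Periodic rate r = 0.069/2 per half-year; n is counted in half-years.
FV = PMT × [((1+r)^n − 1)/r] = 11,695 × [(1+r)^38 − 1] / r = $891,113.14

$891,113.14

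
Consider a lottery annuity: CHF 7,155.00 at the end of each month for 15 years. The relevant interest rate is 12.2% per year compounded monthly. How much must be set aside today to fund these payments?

This is an ordinary annuity: 180 payments of CHF 7,155.00 at the end of each month.
Periodic rate r = 0.122/12 per month; n is counted in months.
PV = PMT × [(1 − (1+r)^−n)/r] = 7,155 × [1 − (1+r)^−180] / r = CHF 589,828.19

CHF 589,828.19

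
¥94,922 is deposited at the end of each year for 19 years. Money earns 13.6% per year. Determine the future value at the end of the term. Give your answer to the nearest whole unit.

This is an ordinary annuity: 19 deposits of ¥94,922 at the end of each year.
Periodic rate r = 0.136 per year.
FV = PMT × [((1+r)^n − 1)/r] = 94,922 × [(1+r)^19 − 1] / r = ¥7,172,797

¥7,172,797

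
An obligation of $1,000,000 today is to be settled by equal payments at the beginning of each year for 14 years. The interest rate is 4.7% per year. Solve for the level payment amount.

$94,647.13

Level annuity due; solve PV = PMT × [(1 − (1+r)^−n)/r] × (1+r) for PMT.
Periodic rate r = 0.047 per year.
With n = 14: PMT = 1,000,000 / ([(1 − (1+r)^−n)/r] × (1+r)) = $94,647.13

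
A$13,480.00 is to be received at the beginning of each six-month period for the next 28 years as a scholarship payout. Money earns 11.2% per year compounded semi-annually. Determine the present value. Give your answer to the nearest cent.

This is an annuity due: 56 payments of A$13,480.00 at the beginning of each six-month period.
Periodic rate r = 0.112/2 per half-year; n is counted in half-years.
PV = PMT × [(1 − (1+r)^−n)/r] × (1+r) = 13,480 × [1 − (1+r)^−56] / r × (1+r) = A$242,172.02

A$242,172.02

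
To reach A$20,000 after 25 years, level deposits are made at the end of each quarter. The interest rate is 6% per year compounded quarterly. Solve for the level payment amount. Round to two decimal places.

A$87.41

Level ordinary annuity; solve FV = PMT × [((1+r)^n − 1)/r] for PMT.
Periodic rate r = 0.06/4 per quarter; n is counted in quarters.
With n = 100: PMT = 20,000 / ([((1+r)^n − 1)/r]) = A$87.41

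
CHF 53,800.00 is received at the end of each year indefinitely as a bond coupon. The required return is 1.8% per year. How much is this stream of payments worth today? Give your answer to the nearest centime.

Periodic rate r = 0.018 per year.
Level perpetuity: PV = PMT / r = 53,800 / (0.018) = CHF 2,988,888.89.

CHF 2,988,888.89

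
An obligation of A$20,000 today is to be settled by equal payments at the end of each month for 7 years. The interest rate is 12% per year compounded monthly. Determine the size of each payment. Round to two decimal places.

A$353.05

Level ordinary annuity; solve PV = PMT × [(1 − (1+r)^−n)/r] for PMT.
Periodic rate r = 0.12/12 per month; n is counted in months.
With n = 84: PMT = 20,000 / ([(1 − (1+r)^−n)/r]) = A$353.05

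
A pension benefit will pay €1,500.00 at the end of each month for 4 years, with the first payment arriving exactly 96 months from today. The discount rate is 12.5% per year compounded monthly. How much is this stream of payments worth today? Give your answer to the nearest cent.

Ordinary annuity of 48 payments, first payment at period 96.
Periodic rate r = 0.125/12 per month; n is counted in months.
The ordinary-annuity PV formula values the stream one period before the first payment (period 95); discount that back 95 periods:
PV₀ = 1,500 × [1 − (1+r)^−48] / r × (1+r)^−95 = €21,085.73

€21,085.73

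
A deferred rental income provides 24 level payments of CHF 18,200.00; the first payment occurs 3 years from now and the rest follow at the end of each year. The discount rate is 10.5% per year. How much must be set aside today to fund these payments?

CHF 129,031.27

Ordinary annuity of 24 payments, first payment at period 3.
Periodic rate r = 0.105 per year.
The ordinary-annuity PV formula values the stream one period before the first payment (period 2); discount that back 2 periods:
PV₀ = 18,200 × [1 − (1+r)^−24] / r × (1+r)^−2 = CHF 129,031.27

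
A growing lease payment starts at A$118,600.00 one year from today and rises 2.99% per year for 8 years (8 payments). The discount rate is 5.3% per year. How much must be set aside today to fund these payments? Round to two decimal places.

A$834,815.44

Periodic rate r = 0.053 per year.
Growing ordinary annuity: PV = PMT₁ × [1 − ((1+g)/(1+r))^n] / (r − g) = 118,600 × [1 − ((1+0.0299)/(1+r))^8] / (r − 0.0299) = A$834,815.44.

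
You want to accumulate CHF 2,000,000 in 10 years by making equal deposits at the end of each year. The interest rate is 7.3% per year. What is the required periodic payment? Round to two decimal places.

CHF 142,716.63

Level ordinary annuity; solve FV = PMT × [((1+r)^n − 1)/r] for PMT.
Periodic rate r = 0.073 per year.
With n = 10: PMT = 2,000,000 / ([((1+r)^n − 1)/r]) = CHF 142,716.63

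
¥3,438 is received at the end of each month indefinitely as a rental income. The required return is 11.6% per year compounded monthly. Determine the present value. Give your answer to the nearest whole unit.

Periodic rate r = 0.116/12 per month.
Level perpetuity: PV = PMT / r = 3,438 / (0.116/12) = ¥355,655.

¥355,655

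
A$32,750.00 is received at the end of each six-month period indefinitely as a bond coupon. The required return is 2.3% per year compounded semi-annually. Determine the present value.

Periodic rate r = 0.023/2 per half-year.
Level perpetuity: PV = PMT / r = 32,750 / (0.023/2) = A$2,847,826.09.

A$2,847,826.09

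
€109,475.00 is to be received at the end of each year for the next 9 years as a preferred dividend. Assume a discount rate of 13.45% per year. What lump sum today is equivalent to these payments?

This is an ordinary annuity: 9 payments of €109,475.00 at the end of each year.
Periodic rate r = 0.1345 per year.
PV = PMT × [(1 − (1+r)^−n)/r] = 109,475 × [1 − (1+r)^−9] / r = €552,512.48

€552,512.48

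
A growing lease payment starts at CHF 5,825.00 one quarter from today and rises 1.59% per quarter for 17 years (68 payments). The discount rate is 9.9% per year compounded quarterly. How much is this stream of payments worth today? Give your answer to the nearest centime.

Periodic rate r = 0.099/4 per quarter; n is counted in quarters.
Growing ordinary annuity: PV = PMT₁ × [1 − ((1+g)/(1+r))^n] / (r − g) = 5,825 × [1 − ((1+0.0159)/(1+r))^68] / (r − 0.0159) = CHF 293,271.03.

CHF 293,271.03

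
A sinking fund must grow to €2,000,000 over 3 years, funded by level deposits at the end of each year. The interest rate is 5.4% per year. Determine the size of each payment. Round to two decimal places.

€631,928.30

Level ordinary annuity; solve FV = PMT × [((1+r)^n − 1)/r] for PMT.
Periodic rate r = 0.054 per year.
With n = 3: PMT = 2,000,000 / ([((1+r)^n − 1)/r]) = €631,928.30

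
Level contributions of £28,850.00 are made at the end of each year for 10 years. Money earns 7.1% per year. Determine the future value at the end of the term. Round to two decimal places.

This is an ordinary annuity: 10 deposits of £28,850.00 at the end of each year.
Periodic rate r = 0.071 per year.
FV = PMT × [((1+r)^n − 1)/r] = 28,850 × [(1+r)^10 − 1] / r = £400,492.23

£400,492.23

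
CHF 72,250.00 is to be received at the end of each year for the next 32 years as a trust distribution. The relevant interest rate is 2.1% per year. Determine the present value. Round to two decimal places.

CHF 1,671,203.35

This is an ordinary annuity: 32 payments of CHF 72,250.00 at the end of each year.
Periodic rate r = 0.021 per year.
PV = PMT × [(1 − (1+r)^−n)/r] = 72,250 × [1 − (1+r)^−32] / r = CHF 1,671,203.35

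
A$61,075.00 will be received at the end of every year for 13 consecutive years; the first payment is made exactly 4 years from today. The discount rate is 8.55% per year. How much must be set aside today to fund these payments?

A$366,250.79

Ordinary annuity of 13 payments, first payment at period 4.
Periodic rate r = 0.0855 per year.
The ordinary-annuity PV formula values the stream one period before the first payment (period 3); discount that back 3 periods:
PV₀ = 61,075 × [1 − (1+r)^−13] / r × (1+r)^−3 = A$366,250.79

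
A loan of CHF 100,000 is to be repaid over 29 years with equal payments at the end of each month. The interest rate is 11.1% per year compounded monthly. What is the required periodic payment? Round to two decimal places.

CHF 964.14

Level ordinary annuity; solve PV = PMT × [(1 − (1+r)^−n)/r] for PMT.
Periodic rate r = 0.111/12 per month; n is counted in months.
With n = 348: PMT = 100,000 / ([(1 − (1+r)^−n)/r]) = CHF 964.14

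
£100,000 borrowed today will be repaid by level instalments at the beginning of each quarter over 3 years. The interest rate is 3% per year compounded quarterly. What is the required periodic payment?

£8,680.05

Level annuity due; solve PV = PMT × [(1 − (1+r)^−n)/r] × (1+r) for PMT.
Periodic rate r = 0.03/4 per quarter; n is counted in quarters.
With n = 12: PMT = 100,000 / ([(1 − (1+r)^−n)/r] × (1+r)) = £8,680.05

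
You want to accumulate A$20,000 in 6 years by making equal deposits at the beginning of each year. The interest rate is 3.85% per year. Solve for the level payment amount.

Level annuity due; solve FV = PMT × [((1+r)^n − 1)/r] × (1+r) for PMT.
Periodic rate r = 0.0385 per year.
With n = 6: PMT = 20,000 / ([((1+r)^n − 1)/r] × (1+r)) = A$2,914.42

A$2,914.42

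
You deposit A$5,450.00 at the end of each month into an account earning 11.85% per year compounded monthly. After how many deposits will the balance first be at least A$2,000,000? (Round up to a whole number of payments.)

Periodic rate r = 0.1185/12 per month; n is counted in months.
Ordinary annuity FV: 2,000,000 = 5,450 × [((1+r)^n − 1)/r].
(1+r)^n = 1 + 2,000,000 × r / 5,450, so n = ln(1 + 2,000,000·r/5,450) / ln(1+r) = 155.83.
Round up to a whole number of payments: n = 156.

156 payments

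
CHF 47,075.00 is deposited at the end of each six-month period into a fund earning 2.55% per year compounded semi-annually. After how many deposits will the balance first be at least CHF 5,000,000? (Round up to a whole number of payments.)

68 payments

Periodic rate r = 0.0255/2 per half-year; n is counted in half-years.
Ordinary annuity FV: 5,000,000 = 47,075 × [((1+r)^n − 1)/r].
(1+r)^n = 1 + 5,000,000 × r / 47,075, so n = ln(1 + 5,000,000·r/47,075) / ln(1+r) = 67.58.
Round up to a whole number of payments: n = 68.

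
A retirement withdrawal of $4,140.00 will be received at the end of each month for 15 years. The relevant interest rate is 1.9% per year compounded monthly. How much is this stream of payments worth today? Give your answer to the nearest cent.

This is an ordinary annuity: 180 payments of $4,140.00 at the end of each month.
Periodic rate r = 0.019/12 per month; n is counted in months.
PV = PMT × [(1 − (1+r)^−n)/r] = 4,140 × [1 − (1+r)^−180] / r = $647,974.23

$647,974.23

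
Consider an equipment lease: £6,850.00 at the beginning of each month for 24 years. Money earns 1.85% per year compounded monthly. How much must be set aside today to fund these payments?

£1,594,536.16

This is an annuity due: 288 payments of £6,850.00 at the beginning of each month.
Periodic rate r = 0.0185/12 per month; n is counted in months.
PV = PMT × [(1 − (1+r)^−n)/r] × (1+r) = 6,850 × [1 − (1+r)^−288] / r × (1+r) = £1,594,536.16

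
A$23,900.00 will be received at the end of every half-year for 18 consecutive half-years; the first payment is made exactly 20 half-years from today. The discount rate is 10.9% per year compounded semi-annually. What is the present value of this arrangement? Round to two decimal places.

A$98,441.60

Ordinary annuity of 18 payments, first payment at period 20.
Periodic rate r = 0.109/2 per half-year; n is counted in half-years.
The ordinary-annuity PV formula values the stream one period before the first payment (period 19); discount that back 19 periods:
PV₀ = 23,900 × [1 − (1+r)^−18] / r × (1+r)^−19 = A$98,441.60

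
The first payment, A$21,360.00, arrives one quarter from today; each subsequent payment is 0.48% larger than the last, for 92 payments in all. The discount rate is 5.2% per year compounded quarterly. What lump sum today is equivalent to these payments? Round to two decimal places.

Periodic rate r = 0.052/4 per quarter; n is counted in quarters.
Growing ordinary annuity: PV = PMT₁ × [1 − ((1+g)/(1+r))^n] / (r − g) = 21,360 × [1 − ((1+0.0048)/(1+r))^92] / (r − 0.0048) = A$1,371,648.13.

A$1,371,648.13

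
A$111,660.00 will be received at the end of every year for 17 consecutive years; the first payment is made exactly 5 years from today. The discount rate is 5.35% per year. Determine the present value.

Ordinary annuity of 17 payments, first payment at period 5.
Periodic rate r = 0.0535 per year.
The ordinary-annuity PV formula values the stream one period before the first payment (period 4); discount that back 4 periods:
PV₀ = 111,660 × [1 − (1+r)^−17] / r × (1+r)^−4 = A$995,776.18

A$995,776.18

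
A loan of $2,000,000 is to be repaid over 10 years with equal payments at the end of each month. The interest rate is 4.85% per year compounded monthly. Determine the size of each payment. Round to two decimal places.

Level ordinary annuity; solve PV = PMT × [(1 − (1+r)^−n)/r] for PMT.
Periodic rate r = 0.0485/12 per month; n is counted in months.
With n = 120: PMT = 2,000,000 / ([(1 − (1+r)^−n)/r]) = $21,066.77

$21,066.77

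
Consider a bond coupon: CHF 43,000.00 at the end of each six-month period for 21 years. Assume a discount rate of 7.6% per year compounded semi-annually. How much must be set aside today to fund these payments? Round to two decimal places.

CHF 895,315.79

This is an ordinary annuity: 42 payments of CHF 43,000.00 at the end of each six-month period.
Periodic rate r = 0.076/2 per half-year; n is counted in half-years.
PV = PMT × [(1 − (1+r)^−n)/r] = 43,000 × [1 − (1+r)^−42] / r = CHF 895,315.79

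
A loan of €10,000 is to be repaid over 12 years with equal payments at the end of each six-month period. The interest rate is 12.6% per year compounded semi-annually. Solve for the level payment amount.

€819.01

Level ordinary annuity; solve PV = PMT × [(1 − (1+r)^−n)/r] for PMT.
Periodic rate r = 0.126/2 per half-year; n is counted in half-years.
With n = 24: PMT = 10,000 / ([(1 − (1+r)^−n)/r]) = €819.01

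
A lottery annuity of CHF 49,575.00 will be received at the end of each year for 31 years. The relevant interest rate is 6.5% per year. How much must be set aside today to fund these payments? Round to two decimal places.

CHF 654,421.46

This is an ordinary annuity: 31 payments of CHF 49,575.00 at the end of each year.
Periodic rate r = 0.065 per year.
PV = PMT × [(1 − (1+r)^−n)/r] = 49,575 × [1 − (1+r)^−31] / r = CHF 654,421.46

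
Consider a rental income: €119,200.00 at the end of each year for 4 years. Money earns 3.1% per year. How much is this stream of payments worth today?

This is an ordinary annuity: 4 payments of €119,200.00 at the end of each year.
Periodic rate r = 0.031 per year.
PV = PMT × [(1 − (1+r)^−n)/r] = 119,200 × [1 − (1+r)^−4] / r = €442,020.63

€442,020.63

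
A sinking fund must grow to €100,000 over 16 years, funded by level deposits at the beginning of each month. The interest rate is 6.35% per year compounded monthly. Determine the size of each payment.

€299.98

Level annuity due; solve FV = PMT × [((1+r)^n − 1)/r] × (1+r) for PMT.
Periodic rate r = 0.0635/12 per month; n is counted in months.
With n = 192: PMT = 100,000 / ([((1+r)^n − 1)/r] × (1+r)) = €299.98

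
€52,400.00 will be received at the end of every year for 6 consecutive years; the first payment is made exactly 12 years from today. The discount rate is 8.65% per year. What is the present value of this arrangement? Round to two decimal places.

€95,367.70

Ordinary annuity of 6 payments, first payment at period 12.
Periodic rate r = 0.0865 per year.
The ordinary-annuity PV formula values the stream one period before the first payment (period 11); discount that back 11 periods:
PV₀ = 52,400 × [1 − (1+r)^−6] / r × (1+r)^−11 = €95,367.70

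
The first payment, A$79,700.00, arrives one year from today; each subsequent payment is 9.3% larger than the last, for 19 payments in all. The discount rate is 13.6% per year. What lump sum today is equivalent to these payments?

A$963,089.41

Periodic rate r = 0.136 per year.
Growing ordinary annuity: PV = PMT₁ × [1 − ((1+g)/(1+r))^n] / (r − g) = 79,700 × [1 − ((1+0.093)/(1+r))^19] / (r − 0.093) = A$963,089.41.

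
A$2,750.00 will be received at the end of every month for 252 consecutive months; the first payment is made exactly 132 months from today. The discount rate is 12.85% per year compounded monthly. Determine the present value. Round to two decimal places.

Ordinary annuity of 252 payments, first payment at period 132.
Periodic rate r = 0.1285/12 per month; n is counted in months.
The ordinary-annuity PV formula values the stream one period before the first payment (period 131); discount that back 131 periods:
PV₀ = 2,750 × [1 − (1+r)^−252] / r × (1+r)^−131 = A$59,280.36

A$59,280.36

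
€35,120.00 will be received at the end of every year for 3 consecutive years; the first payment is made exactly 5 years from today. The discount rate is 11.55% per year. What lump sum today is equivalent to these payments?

Ordinary annuity of 3 payments, first payment at period 5.
Periodic rate r = 0.1155 per year.
The ordinary-annuity PV formula values the stream one period before the first payment (period 4); discount that back 4 periods:
PV₀ = 35,120 × [1 − (1+r)^−3] / r × (1+r)^−4 = €54,901.74

€54,901.74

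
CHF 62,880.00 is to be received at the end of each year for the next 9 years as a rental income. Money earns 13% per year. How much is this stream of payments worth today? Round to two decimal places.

CHF 322,678.47

This is an ordinary annuity: 9 payments of CHF 62,880.00 at the end of each year.
Periodic rate r = 0.13 per year.
PV = PMT × [(1 − (1+r)^−n)/r] = 62,880 × [1 − (1+r)^−9] / r = CHF 322,678.47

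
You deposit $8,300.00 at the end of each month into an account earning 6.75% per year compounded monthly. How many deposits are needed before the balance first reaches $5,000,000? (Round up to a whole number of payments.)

264 payments

Periodic rate r = 0.0675/12 per month; n is counted in months.
Ordinary annuity FV: 5,000,000 = 8,300 × [((1+r)^n − 1)/r].
(1+r)^n = 1 + 5,000,000 × r / 8,300, so n = ln(1 + 5,000,000·r/8,300) / ln(1+r) = 263.67.
Round up to a whole number of payments: n = 264.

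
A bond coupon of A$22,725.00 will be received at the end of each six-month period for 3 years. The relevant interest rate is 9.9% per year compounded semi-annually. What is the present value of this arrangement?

A$115,529.77

This is an ordinary annuity: 6 payments of A$22,725.00 at the end of each six-month period.
Periodic rate r = 0.099/2 per half-year; n is counted in half-years.
PV = PMT × [(1 − (1+r)^−n)/r] = 22,725 × [1 − (1+r)^−6] / r = A$115,529.77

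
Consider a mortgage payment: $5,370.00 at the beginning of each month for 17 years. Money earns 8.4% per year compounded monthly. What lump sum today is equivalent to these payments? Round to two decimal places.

This is an annuity due: 204 payments of $5,370.00 at the beginning of each month.
Periodic rate r = 0.084/12 per month; n is counted in months.
PV = PMT × [(1 − (1+r)^−n)/r] × (1+r) = 5,370 × [1 − (1+r)^−204] / r × (1+r) = $586,349.71

$586,349.71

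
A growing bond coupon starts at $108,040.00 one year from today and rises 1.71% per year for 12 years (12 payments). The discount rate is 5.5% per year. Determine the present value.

$1,012,938.11

Periodic rate r = 0.055 per year.
Growing ordinary annuity: PV = PMT₁ × [1 − ((1+g)/(1+r))^n] / (r − g) = 108,040 × [1 − ((1+0.0171)/(1+r))^12] / (r − 0.0171) = $1,012,938.11.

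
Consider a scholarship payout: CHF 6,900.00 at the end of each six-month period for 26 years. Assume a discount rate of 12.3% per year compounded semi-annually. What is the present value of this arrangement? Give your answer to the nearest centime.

CHF 107,158.56

This is an ordinary annuity: 52 payments of CHF 6,900.00 at the end of each six-month period.
Periodic rate r = 0.123/2 per half-year; n is counted in half-years.
PV = PMT × [(1 − (1+r)^−n)/r] = 6,900 × [1 − (1+r)^−52] / r = CHF 107,158.56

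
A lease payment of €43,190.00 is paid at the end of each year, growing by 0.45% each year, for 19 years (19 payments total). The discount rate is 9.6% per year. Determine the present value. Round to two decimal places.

€381,945.57

Periodic rate r = 0.096 per year.
Growing ordinary annuity: PV = PMT₁ × [1 − ((1+g)/(1+r))^n] / (r − g) = 43,190 × [1 − ((1+0.0045)/(1+r))^19] / (r − 0.0045) = €381,945.57.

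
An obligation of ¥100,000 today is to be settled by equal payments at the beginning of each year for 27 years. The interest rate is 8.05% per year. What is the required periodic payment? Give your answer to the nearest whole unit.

¥8,501

Level annuity due; solve PV = PMT × [(1 − (1+r)^−n)/r] × (1+r) for PMT.
Periodic rate r = 0.0805 per year.
With n = 27: PMT = 100,000 / ([(1 − (1+r)^−n)/r] × (1+r)) = ¥8,501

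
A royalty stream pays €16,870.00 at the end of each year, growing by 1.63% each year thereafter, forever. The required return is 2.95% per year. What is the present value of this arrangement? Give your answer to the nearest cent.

€1,278,030.30

Periodic rate r = 0.0295 per year.
Growing perpetuity (Gordon): PV = PMT₁ / (r − g) = 16,870 / (r − 0.0163) = €1,278,030.30.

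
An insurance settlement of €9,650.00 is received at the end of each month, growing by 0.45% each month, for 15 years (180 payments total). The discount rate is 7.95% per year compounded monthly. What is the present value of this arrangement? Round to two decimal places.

€1,436,834.22

Periodic rate r = 0.0795/12 per month; n is counted in months.
Growing ordinary annuity: PV = PMT₁ × [1 − ((1+g)/(1+r))^n] / (r − g) = 9,650 × [1 − ((1+0.0045)/(1+r))^180] / (r − 0.0045) = €1,436,834.22.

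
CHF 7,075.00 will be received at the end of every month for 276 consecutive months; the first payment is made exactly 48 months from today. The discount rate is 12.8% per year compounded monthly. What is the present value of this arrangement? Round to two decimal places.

Ordinary annuity of 276 payments, first payment at period 48.
Periodic rate r = 0.128/12 per month; n is counted in months.
The ordinary-annuity PV formula values the stream one period before the first payment (period 47); discount that back 47 periods:
PV₀ = 7,075 × [1 − (1+r)^−276] / r × (1+r)^−47 = CHF 381,288.14

CHF 381,288.14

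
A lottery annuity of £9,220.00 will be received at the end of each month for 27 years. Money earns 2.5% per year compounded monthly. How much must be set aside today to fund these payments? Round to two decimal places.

This is an ordinary annuity: 324 payments of £9,220.00 at the end of each month.
Periodic rate r = 0.025/12 per month; n is counted in months.
PV = PMT × [(1 − (1+r)^−n)/r] = 9,220 × [1 − (1+r)^−324] / r = £2,170,694.62

£2,170,694.62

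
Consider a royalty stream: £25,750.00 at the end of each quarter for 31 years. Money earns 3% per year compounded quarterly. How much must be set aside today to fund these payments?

£2,073,989.96

This is an ordinary annuity: 124 payments of £25,750.00 at the end of each quarter.
Periodic rate r = 0.03/4 per quarter; n is counted in quarters.
PV = PMT × [(1 − (1+r)^−n)/r] = 25,750 × [1 − (1+r)^−124] / r = £2,073,989.96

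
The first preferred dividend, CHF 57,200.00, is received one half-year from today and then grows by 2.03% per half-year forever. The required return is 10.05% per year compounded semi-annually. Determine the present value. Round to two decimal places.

Periodic rate r = 0.1005/2 per half-year.
Growing perpetuity (Gordon): PV = PMT₁ / (r − g) = 57,200 / (r − 0.0203) = CHF 1,909,849.75.

CHF 1,909,849.75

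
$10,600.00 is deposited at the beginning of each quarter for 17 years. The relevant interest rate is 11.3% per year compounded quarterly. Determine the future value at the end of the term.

$2,179,247.26

This is an annuity due: 68 deposits of $10,600.00 at the beginning of each quarter.
Periodic rate r = 0.113/4 per quarter; n is counted in quarters.
FV = PMT × [((1+r)^n − 1)/r] × (1+r) = 10,600 × [(1+r)^68 − 1] / r × (1+r) = $2,179,247.26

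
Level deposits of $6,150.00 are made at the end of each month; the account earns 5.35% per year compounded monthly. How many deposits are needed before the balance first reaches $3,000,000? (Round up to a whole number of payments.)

Periodic rate r = 0.0535/12 per month; n is counted in months.
Ordinary annuity FV: 3,000,000 = 6,150 × [((1+r)^n − 1)/r].
(1+r)^n = 1 + 3,000,000 × r / 6,150, so n = ln(1 + 3,000,000·r/6,150) / ln(1+r) = 259.70.
Round up to a whole number of payments: n = 260.

260 payments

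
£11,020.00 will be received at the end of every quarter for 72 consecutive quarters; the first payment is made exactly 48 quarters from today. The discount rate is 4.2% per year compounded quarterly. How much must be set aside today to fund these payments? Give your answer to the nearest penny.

Ordinary annuity of 72 payments, first payment at period 48.
Periodic rate r = 0.042/4 per quarter; n is counted in quarters.
The ordinary-annuity PV formula values the stream one period before the first payment (period 47); discount that back 47 periods:
PV₀ = 11,020 × [1 − (1+r)^−72] / r × (1+r)^−47 = £339,559.98

£339,559.98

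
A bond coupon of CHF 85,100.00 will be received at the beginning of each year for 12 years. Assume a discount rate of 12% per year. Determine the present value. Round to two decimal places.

This is an annuity due: 12 payments of CHF 85,100.00 at the beginning of each year.
Periodic rate r = 0.12 per year.
PV = PMT × [(1 − (1+r)^−n)/r] × (1+r) = 85,100 × [1 − (1+r)^−12] / r × (1+r) = CHF 590,398.20

CHF 590,398.20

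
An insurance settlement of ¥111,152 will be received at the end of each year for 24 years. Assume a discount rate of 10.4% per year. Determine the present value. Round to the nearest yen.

This is an ordinary annuity: 24 payments of ¥111,152 at the end of each year.
Periodic rate r = 0.104 per year.
PV = PMT × [(1 − (1+r)^−n)/r] = 111,152 × [1 − (1+r)^−24] / r = ¥969,314

¥969,314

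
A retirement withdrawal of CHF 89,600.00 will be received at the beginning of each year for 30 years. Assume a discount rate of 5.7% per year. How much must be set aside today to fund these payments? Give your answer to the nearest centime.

This is an annuity due: 30 payments of CHF 89,600.00 at the beginning of each year.
Periodic rate r = 0.057 per year.
PV = PMT × [(1 − (1+r)^−n)/r] × (1+r) = 89,600 × [1 − (1+r)^−30] / r × (1+r) = CHF 1,346,567.56

CHF 1,346,567.56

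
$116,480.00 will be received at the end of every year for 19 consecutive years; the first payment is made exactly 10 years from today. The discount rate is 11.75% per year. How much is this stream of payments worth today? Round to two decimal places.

$320,556.16

Ordinary annuity of 19 payments, first payment at period 10.
Periodic rate r = 0.1175 per year.
The ordinary-annuity PV formula values the stream one period before the first payment (period 9); discount that back 9 periods:
PV₀ = 116,480 × [1 − (1+r)^−19] / r × (1+r)^−9 = $320,556.16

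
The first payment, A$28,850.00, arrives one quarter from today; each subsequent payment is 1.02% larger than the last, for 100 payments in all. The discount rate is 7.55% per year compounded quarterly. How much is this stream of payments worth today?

Periodic rate r = 0.0755/4 per quarter; n is counted in quarters.
Growing ordinary annuity: PV = PMT₁ × [1 − ((1+g)/(1+r))^n] / (r − g) = 28,850 × [1 − ((1+0.0102)/(1+r))^100] / (r − 0.0102) = A$1,911,411.60.

A$1,911,411.60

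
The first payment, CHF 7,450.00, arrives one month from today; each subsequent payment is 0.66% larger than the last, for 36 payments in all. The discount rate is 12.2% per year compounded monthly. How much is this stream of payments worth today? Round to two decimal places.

CHF 249,733.61

Periodic rate r = 0.122/12 per month; n is counted in months.
Growing ordinary annuity: PV = PMT₁ × [1 − ((1+g)/(1+r))^n] / (r − g) = 7,450 × [1 − ((1+0.0066)/(1+r))^36] / (r − 0.0066) = CHF 249,733.61.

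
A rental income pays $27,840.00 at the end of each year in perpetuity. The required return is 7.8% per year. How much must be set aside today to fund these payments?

$356,923.08

Periodic rate r = 0.078 per year.
Level perpetuity: PV = PMT / r = 27,840 / (0.078) = $356,923.08.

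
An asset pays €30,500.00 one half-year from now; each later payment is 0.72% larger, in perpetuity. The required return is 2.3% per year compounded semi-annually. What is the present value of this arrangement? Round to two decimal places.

€7,093,023.26

Periodic rate r = 0.023/2 per half-year.
Growing perpetuity (Gordon): PV = PMT₁ / (r − g) = 30,500 / (r − 0.0072) = €7,093,023.26.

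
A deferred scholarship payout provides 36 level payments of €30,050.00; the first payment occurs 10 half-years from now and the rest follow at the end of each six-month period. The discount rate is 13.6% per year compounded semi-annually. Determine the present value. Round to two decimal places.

Ordinary annuity of 36 payments, first payment at period 10.
Periodic rate r = 0.136/2 per half-year; n is counted in half-years.
The ordinary-annuity PV formula values the stream one period before the first payment (period 9); discount that back 9 periods:
PV₀ = 30,050 × [1 − (1+r)^−36] / r × (1+r)^−9 = €221,563.27

€221,563.27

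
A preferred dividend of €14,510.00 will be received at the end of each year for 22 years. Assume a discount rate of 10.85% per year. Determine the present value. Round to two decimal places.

€119,863.49

This is an ordinary annuity: 22 payments of €14,510.00 at the end of each year.
Periodic rate r = 0.1085 per year.
PV = PMT × [(1 − (1+r)^−n)/r] = 14,510 × [1 − (1+r)^−22] / r = €119,863.49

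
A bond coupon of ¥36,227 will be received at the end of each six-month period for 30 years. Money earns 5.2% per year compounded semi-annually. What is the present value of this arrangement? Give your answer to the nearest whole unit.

This is an ordinary annuity: 60 payments of ¥36,227 at the end of each six-month period.
Periodic rate r = 0.052/2 per half-year; n is counted in half-years.
PV = PMT × [(1 − (1+r)^−n)/r] = 36,227 × [1 − (1+r)^−60] / r = ¥1,094,658

¥1,094,658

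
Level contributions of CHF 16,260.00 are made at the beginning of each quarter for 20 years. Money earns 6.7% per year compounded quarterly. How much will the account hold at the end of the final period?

CHF 2,740,809.12

This is an annuity due: 80 deposits of CHF 16,260.00 at the beginning of each quarter.
Periodic rate r = 0.067/4 per quarter; n is counted in quarters.
FV = PMT × [((1+r)^n − 1)/r] × (1+r) = 16,260 × [(1+r)^80 − 1] / r × (1+r) = CHF 2,740,809.12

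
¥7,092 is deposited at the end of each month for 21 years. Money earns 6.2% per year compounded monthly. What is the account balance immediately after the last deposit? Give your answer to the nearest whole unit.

This is an ordinary annuity: 252 deposits of ¥7,092 at the end of each month.
Periodic rate r = 0.062/12 per month; n is counted in months.
FV = PMT × [((1+r)^n − 1)/r] = 7,092 × [(1+r)^252 − 1] / r = ¥3,657,192

¥3,657,192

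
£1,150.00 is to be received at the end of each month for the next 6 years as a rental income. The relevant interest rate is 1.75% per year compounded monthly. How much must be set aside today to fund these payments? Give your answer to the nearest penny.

£78,546.93

This is an ordinary annuity: 72 payments of £1,150.00 at the end of each month.
Periodic rate r = 0.0175/12 per month; n is counted in months.
PV = PMT × [(1 − (1+r)^−n)/r] = 1,150 × [1 − (1+r)^−72] / r = £78,546.93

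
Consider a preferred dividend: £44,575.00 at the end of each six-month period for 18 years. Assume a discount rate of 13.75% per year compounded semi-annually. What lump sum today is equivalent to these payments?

£589,169.59

This is an ordinary annuity: 36 payments of £44,575.00 at the end of each six-month period.
Periodic rate r = 0.1375/2 per half-year; n is counted in half-years.
PV = PMT × [(1 − (1+r)^−n)/r] = 44,575 × [1 − (1+r)^−36] / r = £589,169.59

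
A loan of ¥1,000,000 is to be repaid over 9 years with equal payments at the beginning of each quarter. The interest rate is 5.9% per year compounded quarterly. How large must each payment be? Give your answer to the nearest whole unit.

Level annuity due; solve PV = PMT × [(1 − (1+r)^−n)/r] × (1+r) for PMT.
Periodic rate r = 0.059/4 per quarter; n is counted in quarters.
With n = 36: PMT = 1,000,000 / ([(1 − (1+r)^−n)/r] × (1+r)) = ¥35,479

¥35,479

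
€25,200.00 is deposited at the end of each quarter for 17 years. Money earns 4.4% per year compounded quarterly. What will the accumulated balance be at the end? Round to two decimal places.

€2,529,528.18

This is an ordinary annuity: 68 deposits of €25,200.00 at the end of each quarter.
Periodic rate r = 0.044/4 per quarter; n is counted in quarters.
FV = PMT × [((1+r)^n − 1)/r] = 25,200 × [(1+r)^68 − 1] / r = €2,529,528.18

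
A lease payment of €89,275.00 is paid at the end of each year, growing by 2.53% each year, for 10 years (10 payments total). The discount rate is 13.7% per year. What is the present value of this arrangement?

€515,066.82

Periodic rate r = 0.137 per year.
Growing ordinary annuity: PV = PMT₁ × [1 − ((1+g)/(1+r))^n] / (r − g) = 89,275 × [1 − ((1+0.0253)/(1+r))^10] / (r − 0.0253) = €515,066.82.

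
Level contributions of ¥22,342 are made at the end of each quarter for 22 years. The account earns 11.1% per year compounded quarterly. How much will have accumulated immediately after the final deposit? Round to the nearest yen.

This is an ordinary annuity: 88 deposits of ¥22,342 at the end of each quarter.
Periodic rate r = 0.111/4 per quarter; n is counted in quarters.
FV = PMT × [((1+r)^n − 1)/r] = 22,342 × [(1+r)^88 − 1] / r = ¥8,147,660

¥8,147,660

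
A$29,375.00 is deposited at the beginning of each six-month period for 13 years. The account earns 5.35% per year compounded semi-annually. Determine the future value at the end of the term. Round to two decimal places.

A$1,112,253.21

This is an annuity due: 26 deposits of A$29,375.00 at the beginning of each six-month period.
Periodic rate r = 0.0535/2 per half-year; n is counted in half-years.
FV = PMT × [((1+r)^n − 1)/r] × (1+r) = 29,375 × [(1+r)^26 − 1] / r × (1+r) = A$1,112,253.21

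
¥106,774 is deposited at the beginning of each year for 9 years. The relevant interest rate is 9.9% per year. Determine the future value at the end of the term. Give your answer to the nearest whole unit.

This is an annuity due: 9 deposits of ¥106,774 at the beginning of each year.
Periodic rate r = 0.099 per year.
FV = PMT × [((1+r)^n − 1)/r] × (1+r) = 106,774 × [(1+r)^9 − 1] / r × (1+r) = ¥1,586,790

¥1,586,790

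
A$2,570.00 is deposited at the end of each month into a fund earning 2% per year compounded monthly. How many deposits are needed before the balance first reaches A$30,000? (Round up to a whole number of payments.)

12 payments

Periodic rate r = 0.02/12 per month; n is counted in months.
Ordinary annuity FV: 30,000 = 2,570 × [((1+r)^n − 1)/r].
(1+r)^n = 1 + 30,000 × r / 2,570, so n = ln(1 + 30,000·r/2,570) / ln(1+r) = 11.57.
Round up to a whole number of payments: n = 12.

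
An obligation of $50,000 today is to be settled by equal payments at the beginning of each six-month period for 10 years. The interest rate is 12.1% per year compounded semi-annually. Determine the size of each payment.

Level annuity due; solve PV = PMT × [(1 − (1+r)^−n)/r] × (1+r) for PMT.
Periodic rate r = 0.121/2 per half-year; n is counted in half-years.
With n = 20: PMT = 50,000 / ([(1 − (1+r)^−n)/r] × (1+r)) = $4,127.24

$4,127.24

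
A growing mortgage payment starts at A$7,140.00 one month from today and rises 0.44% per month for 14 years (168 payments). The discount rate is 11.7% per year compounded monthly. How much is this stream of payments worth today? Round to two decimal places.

A$787,888.45

Periodic rate r = 0.117/12 per month; n is counted in months.
Growing ordinary annuity: PV = PMT₁ × [1 − ((1+g)/(1+r))^n] / (r − g) = 7,140 × [1 − ((1+0.0044)/(1+r))^168] / (r − 0.0044) = A$787,888.45.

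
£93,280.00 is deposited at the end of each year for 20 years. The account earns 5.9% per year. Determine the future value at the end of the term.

This is an ordinary annuity: 20 deposits of £93,280.00 at the end of each year.
Periodic rate r = 0.059 per year.
FV = PMT × [((1+r)^n − 1)/r] = 93,280 × [(1+r)^20 − 1] / r = £3,394,700.70

£3,394,700.70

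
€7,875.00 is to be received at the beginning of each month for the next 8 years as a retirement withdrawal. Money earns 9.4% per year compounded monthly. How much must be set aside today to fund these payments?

This is an annuity due: 96 payments of €7,875.00 at the beginning of each month.
Periodic rate r = 0.094/12 per month; n is counted in months.
PV = PMT × [(1 − (1+r)^−n)/r] × (1+r) = 7,875 × [1 − (1+r)^−96] / r × (1+r) = €534,149.80

€534,149.80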